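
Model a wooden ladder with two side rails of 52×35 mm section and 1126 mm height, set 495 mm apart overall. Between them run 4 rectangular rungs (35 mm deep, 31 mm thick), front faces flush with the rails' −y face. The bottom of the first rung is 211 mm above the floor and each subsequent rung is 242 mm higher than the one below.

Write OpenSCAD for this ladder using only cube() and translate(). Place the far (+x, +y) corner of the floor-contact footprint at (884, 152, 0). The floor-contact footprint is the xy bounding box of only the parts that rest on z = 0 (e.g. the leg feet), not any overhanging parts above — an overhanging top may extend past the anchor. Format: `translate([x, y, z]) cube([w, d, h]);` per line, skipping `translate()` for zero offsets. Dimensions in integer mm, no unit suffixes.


translate([389, 117, 0]) cube([52, 35, 1126]);
translate([832, 117, 0]) cube([52, 35, 1126]);
translate([441, 117, 211]) cube([391, 35, 31]);
translate([441, 117, 453]) cube([391, 35, 31]);
translate([441, 117, 695]) cube([391, 35, 31]);
translate([441, 117, 937]) cube([391, 35, 31]);


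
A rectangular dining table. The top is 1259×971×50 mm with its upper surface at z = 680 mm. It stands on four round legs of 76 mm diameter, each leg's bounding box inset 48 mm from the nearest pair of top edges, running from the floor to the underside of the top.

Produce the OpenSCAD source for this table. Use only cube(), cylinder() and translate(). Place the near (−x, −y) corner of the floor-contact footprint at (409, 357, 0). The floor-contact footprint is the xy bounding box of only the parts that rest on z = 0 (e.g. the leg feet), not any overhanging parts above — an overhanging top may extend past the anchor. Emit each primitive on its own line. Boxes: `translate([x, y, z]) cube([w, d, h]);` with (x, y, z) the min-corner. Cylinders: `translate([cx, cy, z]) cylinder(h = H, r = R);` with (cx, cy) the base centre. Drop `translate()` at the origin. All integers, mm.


translate([361, 309, 630]) cube([1259, 971, 50]);
translate([447, 395, 0]) cylinder(h = 630, r = 38);
translate([1534, 395, 0]) cylinder(h = 630, r = 38);
translate([447, 1194, 0]) cylinder(h = 630, r = 38);
translate([1534, 1194, 0]) cylinder(h = 630, r = 38);


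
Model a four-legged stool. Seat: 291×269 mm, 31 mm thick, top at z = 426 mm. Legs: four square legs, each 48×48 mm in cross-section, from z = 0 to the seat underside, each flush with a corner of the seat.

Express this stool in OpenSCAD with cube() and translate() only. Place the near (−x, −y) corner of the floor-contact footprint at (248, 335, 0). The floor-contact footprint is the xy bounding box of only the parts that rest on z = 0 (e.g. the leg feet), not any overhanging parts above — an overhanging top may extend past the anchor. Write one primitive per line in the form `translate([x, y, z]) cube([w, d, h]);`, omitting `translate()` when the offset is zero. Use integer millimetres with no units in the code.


translate([248, 335, 395]) cube([291, 269, 31]);
translate([248, 335, 0]) cube([48, 48, 395]);
translate([491, 335, 0]) cube([48, 48, 395]);
translate([248, 556, 0]) cube([48, 48, 395]);
translate([491, 556, 0]) cube([48, 48, 395]);


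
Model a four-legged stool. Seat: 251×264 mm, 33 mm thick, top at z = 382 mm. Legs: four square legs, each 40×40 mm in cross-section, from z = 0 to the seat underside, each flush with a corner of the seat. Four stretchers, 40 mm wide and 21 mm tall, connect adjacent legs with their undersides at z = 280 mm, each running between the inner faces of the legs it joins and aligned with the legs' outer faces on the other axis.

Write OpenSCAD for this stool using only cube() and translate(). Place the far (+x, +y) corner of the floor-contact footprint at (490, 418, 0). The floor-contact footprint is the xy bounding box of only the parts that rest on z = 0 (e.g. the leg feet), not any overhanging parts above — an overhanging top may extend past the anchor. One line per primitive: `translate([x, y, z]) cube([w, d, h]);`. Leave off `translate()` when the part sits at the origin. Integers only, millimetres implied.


translate([239, 154, 349]) cube([251, 264, 33]);
translate([239, 154, 0]) cube([40, 40, 349]);
translate([450, 154, 0]) cube([40, 40, 349]);
translate([239, 378, 0]) cube([40, 40, 349]);
translate([450, 378, 0]) cube([40, 40, 349]);
translate([279, 154, 280]) cube([171, 40, 21]);
translate([279, 378, 280]) cube([171, 40, 21]);
translate([239, 194, 280]) cube([40, 184, 21]);
translate([450, 194, 280]) cube([40, 184, 21]);


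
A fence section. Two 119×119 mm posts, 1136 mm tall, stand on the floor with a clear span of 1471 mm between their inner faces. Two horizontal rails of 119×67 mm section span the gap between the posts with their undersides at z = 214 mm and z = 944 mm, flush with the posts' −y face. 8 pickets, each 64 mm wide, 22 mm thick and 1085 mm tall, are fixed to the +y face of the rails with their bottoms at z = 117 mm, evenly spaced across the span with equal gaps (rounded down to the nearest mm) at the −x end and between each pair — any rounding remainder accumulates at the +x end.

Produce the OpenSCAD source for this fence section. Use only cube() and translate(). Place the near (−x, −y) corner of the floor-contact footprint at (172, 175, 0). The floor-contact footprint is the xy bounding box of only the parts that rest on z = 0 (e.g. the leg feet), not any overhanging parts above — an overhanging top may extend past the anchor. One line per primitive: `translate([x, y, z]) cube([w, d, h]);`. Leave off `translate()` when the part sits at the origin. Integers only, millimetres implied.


translate([172, 175, 0]) cube([119, 119, 1136]);
translate([1762, 175, 0]) cube([119, 119, 1136]);
translate([291, 175, 214]) cube([1471, 119, 67]);
translate([291, 175, 944]) cube([1471, 119, 67]);
translate([397, 294, 117]) cube([64, 22, 1085]);
translate([567, 294, 117]) cube([64, 22, 1085]);
translate([737, 294, 117]) cube([64, 22, 1085]);
translate([907, 294, 117]) cube([64, 22, 1085]);
translate([1077, 294, 117]) cube([64, 22, 1085]);
translate([1247, 294, 117]) cube([64, 22, 1085]);
translate([1417, 294, 117]) cube([64, 22, 1085]);
translate([1587, 294, 117]) cube([64, 22, 1085]);


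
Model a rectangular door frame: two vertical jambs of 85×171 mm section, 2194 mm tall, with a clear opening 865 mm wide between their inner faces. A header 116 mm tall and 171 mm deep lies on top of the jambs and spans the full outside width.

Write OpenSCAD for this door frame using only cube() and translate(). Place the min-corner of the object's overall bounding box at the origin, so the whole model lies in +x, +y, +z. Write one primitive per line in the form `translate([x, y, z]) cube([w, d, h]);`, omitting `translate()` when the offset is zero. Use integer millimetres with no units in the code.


cube([85, 171, 2194]);
translate([950, 0, 0]) cube([85, 171, 2194]);
translate([0, 0, 2194]) cube([1035, 171, 116]);


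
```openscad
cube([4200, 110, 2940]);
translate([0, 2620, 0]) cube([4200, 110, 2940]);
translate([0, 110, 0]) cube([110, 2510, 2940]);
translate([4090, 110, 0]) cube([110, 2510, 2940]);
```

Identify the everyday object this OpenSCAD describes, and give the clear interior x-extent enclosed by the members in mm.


A house (or room) frame. The interior width is 3980 mm.

Four 2940 mm walls enclosing a rectangle with no floor or roof — a room or house frame. Outside width is 4200 mm and wall thickness is 110 mm, so the interior width is 4200 − 2 × 110 = 3980 mm.


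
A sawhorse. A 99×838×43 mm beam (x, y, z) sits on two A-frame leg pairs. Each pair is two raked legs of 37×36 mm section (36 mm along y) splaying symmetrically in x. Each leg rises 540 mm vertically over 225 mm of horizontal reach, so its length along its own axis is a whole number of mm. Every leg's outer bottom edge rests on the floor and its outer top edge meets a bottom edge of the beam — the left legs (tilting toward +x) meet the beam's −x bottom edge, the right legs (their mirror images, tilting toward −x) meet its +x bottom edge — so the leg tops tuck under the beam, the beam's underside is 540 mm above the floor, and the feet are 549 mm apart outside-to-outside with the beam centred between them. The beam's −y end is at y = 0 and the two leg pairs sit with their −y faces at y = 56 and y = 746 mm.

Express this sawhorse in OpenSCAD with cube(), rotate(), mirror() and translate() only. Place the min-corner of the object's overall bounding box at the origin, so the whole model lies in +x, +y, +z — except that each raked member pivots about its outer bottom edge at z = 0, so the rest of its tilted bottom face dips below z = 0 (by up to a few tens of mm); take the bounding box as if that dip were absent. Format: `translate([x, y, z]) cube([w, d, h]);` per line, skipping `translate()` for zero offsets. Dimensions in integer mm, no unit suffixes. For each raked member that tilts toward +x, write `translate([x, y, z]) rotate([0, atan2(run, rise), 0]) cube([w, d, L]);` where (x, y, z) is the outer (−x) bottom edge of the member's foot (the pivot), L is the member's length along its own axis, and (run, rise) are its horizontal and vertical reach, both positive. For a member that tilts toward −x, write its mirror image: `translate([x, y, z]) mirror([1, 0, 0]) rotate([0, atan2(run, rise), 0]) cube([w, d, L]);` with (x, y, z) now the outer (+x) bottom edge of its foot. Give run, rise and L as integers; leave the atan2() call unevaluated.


translate([225, 0, 540]) cube([99, 838, 43]);
translate([0, 56, 0]) rotate([0, atan2(225, 540), 0]) cube([37, 36, 585]);
translate([549, 56, 0]) mirror([1, 0, 0]) rotate([0, atan2(225, 540), 0]) cube([37, 36, 585]);
translate([0, 746, 0]) rotate([0, atan2(225, 540), 0]) cube([37, 36, 585]);
translate([549, 746, 0]) mirror([1, 0, 0]) rotate([0, atan2(225, 540), 0]) cube([37, 36, 585]);


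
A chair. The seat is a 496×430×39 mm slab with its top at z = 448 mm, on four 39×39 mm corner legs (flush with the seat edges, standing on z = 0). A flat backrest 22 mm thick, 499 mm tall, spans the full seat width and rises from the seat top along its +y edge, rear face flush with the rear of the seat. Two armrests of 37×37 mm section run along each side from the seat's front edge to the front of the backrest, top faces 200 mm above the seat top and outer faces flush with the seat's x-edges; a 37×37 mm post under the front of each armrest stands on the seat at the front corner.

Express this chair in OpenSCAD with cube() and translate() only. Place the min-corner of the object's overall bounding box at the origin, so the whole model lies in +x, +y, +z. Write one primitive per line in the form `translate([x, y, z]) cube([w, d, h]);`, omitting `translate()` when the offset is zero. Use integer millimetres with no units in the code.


// leg_h = 448 - 39 = 409
// arm post h = 200 - 37 = 163
translate([0, 0, 409]) cube([496, 430, 39]);
cube([39, 39, 409]);
translate([457, 0, 0]) cube([39, 39, 409]);
translate([0, 391, 0]) cube([39, 39, 409]);
translate([457, 391, 0]) cube([39, 39, 409]);
translate([0, 408, 448]) cube([496, 22, 499]);
translate([0, 0, 611]) cube([37, 408, 37]);
translate([459, 0, 611]) cube([37, 408, 37]);
translate([0, 0, 448]) cube([37, 37, 163]);
translate([459, 0, 448]) cube([37, 37, 163]);


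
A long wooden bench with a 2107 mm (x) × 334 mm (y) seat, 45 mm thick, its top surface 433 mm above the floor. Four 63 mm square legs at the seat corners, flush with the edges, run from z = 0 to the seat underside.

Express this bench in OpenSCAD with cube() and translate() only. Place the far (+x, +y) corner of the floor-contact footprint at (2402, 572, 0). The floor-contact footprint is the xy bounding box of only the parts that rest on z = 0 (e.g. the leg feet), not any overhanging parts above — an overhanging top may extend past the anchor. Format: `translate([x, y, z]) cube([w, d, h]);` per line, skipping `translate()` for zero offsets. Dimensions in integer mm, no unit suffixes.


translate([295, 238, 388]) cube([2107, 334, 45]);
translate([295, 238, 0]) cube([63, 63, 388]);
translate([295, 509, 0]) cube([63, 63, 388]);
translate([2339, 238, 0]) cube([63, 63, 388]);
translate([2339, 509, 0]) cube([63, 63, 388]);


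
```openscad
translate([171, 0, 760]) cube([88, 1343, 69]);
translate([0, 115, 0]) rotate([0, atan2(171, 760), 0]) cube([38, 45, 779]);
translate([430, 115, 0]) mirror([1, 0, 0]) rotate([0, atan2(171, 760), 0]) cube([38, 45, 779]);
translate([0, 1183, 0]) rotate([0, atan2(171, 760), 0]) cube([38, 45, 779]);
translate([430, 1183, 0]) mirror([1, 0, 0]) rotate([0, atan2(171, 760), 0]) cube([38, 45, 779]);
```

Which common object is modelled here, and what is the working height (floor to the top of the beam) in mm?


A sawhorse. The overall height is 829 mm.

A beam across two mirrored pairs of raked legs — a sawhorse. The beam's underside is at z = 760 (matching the legs' vertical rise in atan2(171, 760)) and the beam is 69 mm tall, so its top is at 760 + 69 = 829 mm. The raked legs top out at the beam's underside, so that is the highest point.


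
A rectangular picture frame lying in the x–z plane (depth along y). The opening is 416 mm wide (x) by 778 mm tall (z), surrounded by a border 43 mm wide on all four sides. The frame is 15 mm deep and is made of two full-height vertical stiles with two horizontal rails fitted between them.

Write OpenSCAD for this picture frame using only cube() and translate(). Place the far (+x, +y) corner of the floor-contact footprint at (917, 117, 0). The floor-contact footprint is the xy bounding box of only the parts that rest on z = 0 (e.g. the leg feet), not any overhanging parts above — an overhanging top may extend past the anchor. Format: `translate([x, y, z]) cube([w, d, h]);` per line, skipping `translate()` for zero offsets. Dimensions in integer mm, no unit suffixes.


translate([415, 102, 0]) cube([43, 15, 864]);
translate([874, 102, 0]) cube([43, 15, 864]);
translate([458, 102, 0]) cube([416, 15, 43]);
translate([458, 102, 821]) cube([416, 15, 43]);


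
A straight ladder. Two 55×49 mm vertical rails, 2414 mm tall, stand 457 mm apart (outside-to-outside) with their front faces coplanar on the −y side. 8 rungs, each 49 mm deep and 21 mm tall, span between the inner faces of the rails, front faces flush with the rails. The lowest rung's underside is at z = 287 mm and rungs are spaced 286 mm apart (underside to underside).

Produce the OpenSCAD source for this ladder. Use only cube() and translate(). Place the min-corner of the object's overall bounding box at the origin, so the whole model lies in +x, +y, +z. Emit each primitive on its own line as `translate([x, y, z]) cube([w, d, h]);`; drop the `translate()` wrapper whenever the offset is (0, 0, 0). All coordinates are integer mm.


cube([55, 49, 2414]);
translate([402, 0, 0]) cube([55, 49, 2414]);
translate([55, 0, 287]) cube([347, 49, 21]);
translate([55, 0, 573]) cube([347, 49, 21]);
translate([55, 0, 859]) cube([347, 49, 21]);
translate([55, 0, 1145]) cube([347, 49, 21]);
translate([55, 0, 1431]) cube([347, 49, 21]);
translate([55, 0, 1717]) cube([347, 49, 21]);
translate([55, 0, 2003]) cube([347, 49, 21]);
translate([55, 0, 2289]) cube([347, 49, 21]);


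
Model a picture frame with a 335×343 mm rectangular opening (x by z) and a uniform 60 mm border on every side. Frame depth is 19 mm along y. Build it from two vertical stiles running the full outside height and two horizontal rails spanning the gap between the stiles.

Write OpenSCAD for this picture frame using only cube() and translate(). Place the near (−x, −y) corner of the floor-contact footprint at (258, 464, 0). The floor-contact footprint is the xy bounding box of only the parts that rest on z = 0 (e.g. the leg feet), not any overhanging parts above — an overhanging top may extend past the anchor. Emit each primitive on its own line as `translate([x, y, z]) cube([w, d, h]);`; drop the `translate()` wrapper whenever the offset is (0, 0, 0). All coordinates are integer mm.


translate([258, 464, 0]) cube([60, 19, 463]);
translate([653, 464, 0]) cube([60, 19, 463]);
translate([318, 464, 0]) cube([335, 19, 60]);
translate([318, 464, 403]) cube([335, 19, 60]);


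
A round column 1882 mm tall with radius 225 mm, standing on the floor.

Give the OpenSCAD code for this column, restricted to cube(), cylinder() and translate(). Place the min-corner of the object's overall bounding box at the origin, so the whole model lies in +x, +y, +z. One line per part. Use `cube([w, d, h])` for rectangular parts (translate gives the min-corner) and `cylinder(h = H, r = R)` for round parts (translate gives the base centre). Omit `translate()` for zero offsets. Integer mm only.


translate([225, 225, 0]) cylinder(h = 1882, r = 225);


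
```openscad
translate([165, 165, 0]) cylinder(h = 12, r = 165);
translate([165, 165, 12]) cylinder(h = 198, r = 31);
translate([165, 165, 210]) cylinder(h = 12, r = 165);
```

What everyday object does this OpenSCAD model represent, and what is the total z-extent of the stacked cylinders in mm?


A spool. The overall height is 222 mm.

Three coaxial cylinders, large–small–large — a spool. Two 12 mm flanges and a 198 mm core give 12 + 198 + 12 = 222 mm.


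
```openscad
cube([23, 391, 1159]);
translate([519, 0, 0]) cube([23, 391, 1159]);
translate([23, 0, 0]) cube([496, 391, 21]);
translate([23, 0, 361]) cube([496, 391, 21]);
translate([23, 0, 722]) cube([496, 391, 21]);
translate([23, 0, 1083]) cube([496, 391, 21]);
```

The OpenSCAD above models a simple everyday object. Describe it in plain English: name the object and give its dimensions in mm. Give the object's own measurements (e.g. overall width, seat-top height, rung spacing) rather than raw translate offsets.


An open bookshelf. Two side panels, each 23 mm thick, 391 mm deep and 1159 mm tall, stand 542 mm apart (outside-to-outside). Between them sit 4 shelves, each 21 mm thick and 391 mm deep, spanning the full gap between the sides. The bottom shelf rests on the floor (its underside at z = 0) and the clear gap between one shelf's top and the next shelf's underside is 340 mm.


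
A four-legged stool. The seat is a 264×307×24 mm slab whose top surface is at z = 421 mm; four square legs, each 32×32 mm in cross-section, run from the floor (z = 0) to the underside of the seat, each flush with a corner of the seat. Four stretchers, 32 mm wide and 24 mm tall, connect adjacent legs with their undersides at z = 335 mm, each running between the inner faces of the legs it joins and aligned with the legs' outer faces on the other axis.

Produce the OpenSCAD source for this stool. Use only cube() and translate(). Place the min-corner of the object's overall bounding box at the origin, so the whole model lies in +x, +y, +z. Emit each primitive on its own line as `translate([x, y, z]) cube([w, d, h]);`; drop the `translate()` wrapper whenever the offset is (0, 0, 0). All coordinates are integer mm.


translate([0, 0, 397]) cube([264, 307, 24]);
cube([32, 32, 397]);
translate([232, 0, 0]) cube([32, 32, 397]);
translate([0, 275, 0]) cube([32, 32, 397]);
translate([232, 275, 0]) cube([32, 32, 397]);
translate([32, 0, 335]) cube([200, 32, 24]);
translate([32, 275, 335]) cube([200, 32, 24]);
translate([0, 32, 335]) cube([32, 243, 24]);
translate([232, 32, 335]) cube([32, 243, 24]);


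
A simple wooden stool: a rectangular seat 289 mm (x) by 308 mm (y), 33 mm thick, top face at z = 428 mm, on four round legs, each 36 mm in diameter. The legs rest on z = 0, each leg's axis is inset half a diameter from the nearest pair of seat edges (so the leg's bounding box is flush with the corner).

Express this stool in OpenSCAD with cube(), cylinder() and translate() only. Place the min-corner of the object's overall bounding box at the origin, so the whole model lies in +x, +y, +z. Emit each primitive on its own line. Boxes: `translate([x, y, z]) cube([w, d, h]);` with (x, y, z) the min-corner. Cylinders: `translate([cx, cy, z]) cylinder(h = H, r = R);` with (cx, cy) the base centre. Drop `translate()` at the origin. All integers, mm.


// leg_h = 428 - 33 = 395
translate([0, 0, 395]) cube([289, 308, 33]);
translate([18, 18, 0]) cylinder(h = 395, r = 18);
translate([271, 18, 0]) cylinder(h = 395, r = 18);
translate([18, 290, 0]) cylinder(h = 395, r = 18);
translate([271, 290, 0]) cylinder(h = 395, r = 18);


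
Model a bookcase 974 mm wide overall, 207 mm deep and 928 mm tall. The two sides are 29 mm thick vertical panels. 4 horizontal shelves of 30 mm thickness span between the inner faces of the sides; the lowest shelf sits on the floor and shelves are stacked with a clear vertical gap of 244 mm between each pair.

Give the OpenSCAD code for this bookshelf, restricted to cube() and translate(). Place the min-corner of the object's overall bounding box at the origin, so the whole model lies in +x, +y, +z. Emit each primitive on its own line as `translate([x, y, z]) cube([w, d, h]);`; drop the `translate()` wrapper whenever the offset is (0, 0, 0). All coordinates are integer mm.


cube([29, 207, 928]);
translate([945, 0, 0]) cube([29, 207, 928]);
translate([29, 0, 0]) cube([916, 207, 30]);
translate([29, 0, 274]) cube([916, 207, 30]);
translate([29, 0, 548]) cube([916, 207, 30]);
translate([29, 0, 822]) cube([916, 207, 30]);


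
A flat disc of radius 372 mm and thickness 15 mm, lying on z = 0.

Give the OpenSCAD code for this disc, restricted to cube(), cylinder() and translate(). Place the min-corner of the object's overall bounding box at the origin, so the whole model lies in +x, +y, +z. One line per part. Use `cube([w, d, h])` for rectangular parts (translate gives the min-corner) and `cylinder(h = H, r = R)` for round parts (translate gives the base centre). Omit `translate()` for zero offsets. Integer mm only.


translate([372, 372, 0]) cylinder(h = 15, r = 372);


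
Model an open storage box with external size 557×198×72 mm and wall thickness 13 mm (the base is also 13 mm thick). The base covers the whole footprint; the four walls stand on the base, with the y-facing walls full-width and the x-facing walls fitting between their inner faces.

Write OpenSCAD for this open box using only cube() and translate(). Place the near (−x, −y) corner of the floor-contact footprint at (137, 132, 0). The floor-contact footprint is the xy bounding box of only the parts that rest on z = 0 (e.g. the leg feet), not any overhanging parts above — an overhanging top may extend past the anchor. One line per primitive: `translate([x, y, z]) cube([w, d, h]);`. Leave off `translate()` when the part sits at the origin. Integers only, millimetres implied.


translate([137, 132, 0]) cube([557, 198, 13]);
translate([137, 132, 13]) cube([557, 13, 59]);
translate([137, 317, 13]) cube([557, 13, 59]);
translate([137, 145, 13]) cube([13, 172, 59]);
translate([681, 145, 13]) cube([13, 172, 59]);


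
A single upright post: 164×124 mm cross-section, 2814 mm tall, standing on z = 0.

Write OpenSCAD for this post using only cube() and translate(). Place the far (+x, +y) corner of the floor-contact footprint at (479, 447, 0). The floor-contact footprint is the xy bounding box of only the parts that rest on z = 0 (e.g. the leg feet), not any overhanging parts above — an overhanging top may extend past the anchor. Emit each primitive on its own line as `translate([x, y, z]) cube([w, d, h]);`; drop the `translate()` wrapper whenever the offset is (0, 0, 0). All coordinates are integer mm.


translate([315, 323, 0]) cube([164, 124, 2814]);


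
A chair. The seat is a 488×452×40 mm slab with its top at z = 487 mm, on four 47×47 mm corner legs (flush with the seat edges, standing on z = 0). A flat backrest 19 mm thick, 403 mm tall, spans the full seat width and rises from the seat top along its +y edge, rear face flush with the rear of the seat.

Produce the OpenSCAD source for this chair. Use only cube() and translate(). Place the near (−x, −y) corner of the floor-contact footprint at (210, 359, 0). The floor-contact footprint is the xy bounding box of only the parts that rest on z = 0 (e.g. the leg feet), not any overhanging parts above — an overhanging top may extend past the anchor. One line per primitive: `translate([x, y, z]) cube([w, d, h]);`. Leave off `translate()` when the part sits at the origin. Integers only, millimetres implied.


// leg_h = 487 - 40 = 447
translate([210, 359, 447]) cube([488, 452, 40]);
translate([210, 359, 0]) cube([47, 47, 447]);
translate([651, 359, 0]) cube([47, 47, 447]);
translate([210, 764, 0]) cube([47, 47, 447]);
translate([651, 764, 0]) cube([47, 47, 447]);
translate([210, 792, 487]) cube([488, 19, 403]);


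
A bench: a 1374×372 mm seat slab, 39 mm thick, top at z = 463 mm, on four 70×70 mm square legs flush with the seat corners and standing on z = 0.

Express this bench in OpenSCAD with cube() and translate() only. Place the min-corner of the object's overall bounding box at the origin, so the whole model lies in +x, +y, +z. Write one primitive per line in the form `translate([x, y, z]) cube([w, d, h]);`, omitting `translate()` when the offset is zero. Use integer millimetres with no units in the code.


translate([0, 0, 424]) cube([1374, 372, 39]);
cube([70, 70, 424]);
translate([0, 302, 0]) cube([70, 70, 424]);
translate([1304, 0, 0]) cube([70, 70, 424]);
translate([1304, 302, 0]) cube([70, 70, 424]);


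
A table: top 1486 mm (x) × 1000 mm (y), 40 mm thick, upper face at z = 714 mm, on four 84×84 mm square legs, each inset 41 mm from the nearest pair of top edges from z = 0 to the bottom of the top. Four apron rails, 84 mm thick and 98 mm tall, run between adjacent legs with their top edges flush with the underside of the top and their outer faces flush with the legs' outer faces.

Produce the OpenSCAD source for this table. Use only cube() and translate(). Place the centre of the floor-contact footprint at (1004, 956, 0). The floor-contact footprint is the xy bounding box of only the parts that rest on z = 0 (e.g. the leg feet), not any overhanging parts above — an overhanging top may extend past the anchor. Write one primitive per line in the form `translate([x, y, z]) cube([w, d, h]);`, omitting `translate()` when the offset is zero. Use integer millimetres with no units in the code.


translate([261, 456, 674]) cube([1486, 1000, 40]);
translate([302, 497, 0]) cube([84, 84, 674]);
translate([1622, 497, 0]) cube([84, 84, 674]);
translate([302, 1331, 0]) cube([84, 84, 674]);
translate([1622, 1331, 0]) cube([84, 84, 674]);
translate([386, 497, 576]) cube([1236, 84, 98]);
translate([386, 1331, 576]) cube([1236, 84, 98]);
translate([302, 581, 576]) cube([84, 750, 98]);
translate([1622, 581, 576]) cube([84, 750, 98]);


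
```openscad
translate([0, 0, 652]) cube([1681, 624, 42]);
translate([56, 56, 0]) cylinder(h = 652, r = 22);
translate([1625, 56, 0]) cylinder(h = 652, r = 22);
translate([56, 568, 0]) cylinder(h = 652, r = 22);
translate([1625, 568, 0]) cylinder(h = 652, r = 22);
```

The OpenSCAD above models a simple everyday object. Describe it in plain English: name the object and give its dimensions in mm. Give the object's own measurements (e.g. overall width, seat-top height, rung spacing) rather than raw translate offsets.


A table: top 1681 mm (x) × 624 mm (y), 42 mm thick, upper face at z = 694 mm, on four round legs of 44 mm diameter, each leg's bounding box inset 34 mm from the nearest pair of top edges from z = 0 to the bottom of the top.


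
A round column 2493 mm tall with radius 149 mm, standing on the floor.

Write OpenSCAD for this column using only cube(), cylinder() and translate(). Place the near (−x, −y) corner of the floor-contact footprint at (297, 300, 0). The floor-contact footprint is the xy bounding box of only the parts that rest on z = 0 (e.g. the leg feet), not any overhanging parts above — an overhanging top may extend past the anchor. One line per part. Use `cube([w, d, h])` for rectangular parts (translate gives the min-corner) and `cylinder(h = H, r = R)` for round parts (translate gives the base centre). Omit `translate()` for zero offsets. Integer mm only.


translate([446, 449, 0]) cylinder(h = 2493, r = 149);


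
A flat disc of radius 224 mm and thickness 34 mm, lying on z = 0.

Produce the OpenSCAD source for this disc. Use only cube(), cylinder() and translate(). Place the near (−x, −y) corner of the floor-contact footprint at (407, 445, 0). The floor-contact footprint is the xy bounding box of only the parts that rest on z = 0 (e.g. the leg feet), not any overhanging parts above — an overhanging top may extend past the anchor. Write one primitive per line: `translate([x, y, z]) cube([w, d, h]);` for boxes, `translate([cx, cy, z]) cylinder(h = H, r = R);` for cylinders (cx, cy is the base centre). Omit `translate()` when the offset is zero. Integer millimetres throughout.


translate([631, 669, 0]) cylinder(h = 34, r = 224);


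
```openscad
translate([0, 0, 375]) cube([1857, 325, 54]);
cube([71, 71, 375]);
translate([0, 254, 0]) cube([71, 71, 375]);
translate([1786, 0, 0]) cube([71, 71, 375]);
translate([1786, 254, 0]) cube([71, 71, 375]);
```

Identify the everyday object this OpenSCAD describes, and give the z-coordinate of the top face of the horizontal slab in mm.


A bench. The seat-top height is 429 mm.

A long slab on four corner posts — a bench. The slab sits at z = 375 with thickness 54, so the top is 375 + 54 = 429 mm.


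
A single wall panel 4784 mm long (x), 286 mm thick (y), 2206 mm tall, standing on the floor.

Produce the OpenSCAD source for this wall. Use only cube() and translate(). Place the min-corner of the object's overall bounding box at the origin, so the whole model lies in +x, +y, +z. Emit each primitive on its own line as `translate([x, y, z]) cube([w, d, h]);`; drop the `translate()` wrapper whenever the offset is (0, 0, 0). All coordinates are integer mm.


cube([4784, 286, 2206]);


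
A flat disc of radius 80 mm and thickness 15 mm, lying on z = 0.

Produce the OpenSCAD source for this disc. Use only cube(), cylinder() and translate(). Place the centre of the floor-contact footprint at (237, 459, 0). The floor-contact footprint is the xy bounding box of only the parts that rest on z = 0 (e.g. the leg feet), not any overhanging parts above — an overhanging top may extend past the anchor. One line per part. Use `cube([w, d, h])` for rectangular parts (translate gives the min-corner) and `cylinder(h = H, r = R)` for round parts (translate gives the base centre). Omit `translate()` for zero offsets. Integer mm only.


translate([237, 459, 0]) cylinder(h = 15, r = 80);


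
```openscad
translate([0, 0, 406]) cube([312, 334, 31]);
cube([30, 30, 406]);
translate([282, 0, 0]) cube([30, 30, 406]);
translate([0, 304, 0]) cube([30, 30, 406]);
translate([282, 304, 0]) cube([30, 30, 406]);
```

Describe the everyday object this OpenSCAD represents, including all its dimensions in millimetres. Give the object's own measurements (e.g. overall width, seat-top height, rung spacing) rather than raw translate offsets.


A four-legged stool. The seat is a 312×334×31 mm slab whose top surface is at z = 437 mm; four square legs, each 30×30 mm in cross-section, run from the floor (z = 0) to the underside of the seat, each flush with a corner of the seat.


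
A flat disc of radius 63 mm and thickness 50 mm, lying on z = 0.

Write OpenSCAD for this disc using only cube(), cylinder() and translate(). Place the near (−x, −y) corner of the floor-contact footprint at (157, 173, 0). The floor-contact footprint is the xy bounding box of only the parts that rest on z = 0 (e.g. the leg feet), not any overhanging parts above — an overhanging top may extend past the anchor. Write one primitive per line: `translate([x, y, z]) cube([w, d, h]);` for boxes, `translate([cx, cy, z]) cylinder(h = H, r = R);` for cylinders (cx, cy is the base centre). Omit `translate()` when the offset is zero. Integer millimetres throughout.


translate([220, 236, 0]) cylinder(h = 50, r = 63);


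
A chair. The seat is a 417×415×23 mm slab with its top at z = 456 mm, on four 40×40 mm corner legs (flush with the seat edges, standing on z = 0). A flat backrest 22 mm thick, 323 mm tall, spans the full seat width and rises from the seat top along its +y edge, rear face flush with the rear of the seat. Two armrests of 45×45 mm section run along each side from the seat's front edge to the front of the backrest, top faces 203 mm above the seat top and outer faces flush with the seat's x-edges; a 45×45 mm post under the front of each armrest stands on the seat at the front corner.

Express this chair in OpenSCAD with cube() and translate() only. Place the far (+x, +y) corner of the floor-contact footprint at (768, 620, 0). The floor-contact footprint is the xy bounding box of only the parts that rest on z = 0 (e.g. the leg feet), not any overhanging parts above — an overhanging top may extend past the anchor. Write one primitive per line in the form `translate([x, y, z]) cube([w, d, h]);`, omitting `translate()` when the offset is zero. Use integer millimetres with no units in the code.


translate([351, 205, 433]) cube([417, 415, 23]);
translate([351, 205, 0]) cube([40, 40, 433]);
translate([728, 205, 0]) cube([40, 40, 433]);
translate([351, 580, 0]) cube([40, 40, 433]);
translate([728, 580, 0]) cube([40, 40, 433]);
translate([351, 598, 456]) cube([417, 22, 323]);
translate([351, 205, 614]) cube([45, 393, 45]);
translate([723, 205, 614]) cube([45, 393, 45]);
translate([351, 205, 456]) cube([45, 45, 158]);
translate([723, 205, 456]) cube([45, 45, 158]);


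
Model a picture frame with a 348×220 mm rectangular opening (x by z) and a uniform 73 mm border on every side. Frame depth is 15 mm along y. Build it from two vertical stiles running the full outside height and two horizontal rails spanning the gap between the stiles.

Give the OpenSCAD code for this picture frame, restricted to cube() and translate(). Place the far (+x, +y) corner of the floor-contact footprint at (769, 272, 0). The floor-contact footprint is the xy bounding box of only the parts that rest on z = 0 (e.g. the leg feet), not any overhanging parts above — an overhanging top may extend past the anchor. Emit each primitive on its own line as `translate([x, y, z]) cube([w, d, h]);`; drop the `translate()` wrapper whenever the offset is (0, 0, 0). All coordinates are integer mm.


translate([275, 257, 0]) cube([73, 15, 366]);
translate([696, 257, 0]) cube([73, 15, 366]);
translate([348, 257, 0]) cube([348, 15, 73]);
translate([348, 257, 293]) cube([348, 15, 73]);


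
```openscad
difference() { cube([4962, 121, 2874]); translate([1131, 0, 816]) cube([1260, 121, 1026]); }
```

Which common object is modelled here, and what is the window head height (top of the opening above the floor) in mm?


A wall with a window opening. The window head height is 1842 mm.

A wall with a rectangular opening subtracted — a window. Sill at z = 816, opening 1026 mm tall, so the head is at 816 + 1026 = 1842 mm.


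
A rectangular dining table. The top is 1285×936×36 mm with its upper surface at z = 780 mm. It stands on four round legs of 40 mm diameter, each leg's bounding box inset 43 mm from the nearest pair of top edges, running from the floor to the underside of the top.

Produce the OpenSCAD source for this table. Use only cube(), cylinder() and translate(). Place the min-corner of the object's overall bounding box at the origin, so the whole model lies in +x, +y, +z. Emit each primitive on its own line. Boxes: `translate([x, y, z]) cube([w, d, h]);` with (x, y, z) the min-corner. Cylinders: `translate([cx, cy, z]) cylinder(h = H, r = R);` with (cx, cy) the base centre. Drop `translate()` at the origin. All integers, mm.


translate([0, 0, 744]) cube([1285, 936, 36]);
translate([63, 63, 0]) cylinder(h = 744, r = 20);
translate([1222, 63, 0]) cylinder(h = 744, r = 20);
translate([63, 873, 0]) cylinder(h = 744, r = 20);
translate([1222, 873, 0]) cylinder(h = 744, r = 20);


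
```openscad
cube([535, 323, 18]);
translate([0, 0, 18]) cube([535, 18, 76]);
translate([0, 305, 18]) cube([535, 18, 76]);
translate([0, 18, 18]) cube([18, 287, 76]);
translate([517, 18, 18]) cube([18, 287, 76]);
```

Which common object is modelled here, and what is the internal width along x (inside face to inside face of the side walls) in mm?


An open box. The internal width is 499 mm.

A 535×323 base slab with four walls standing on it — an open box. The base is 535 mm wide and the walls are 18 mm thick, so the internal width is 535 − 2 × 18 = 499 mm.


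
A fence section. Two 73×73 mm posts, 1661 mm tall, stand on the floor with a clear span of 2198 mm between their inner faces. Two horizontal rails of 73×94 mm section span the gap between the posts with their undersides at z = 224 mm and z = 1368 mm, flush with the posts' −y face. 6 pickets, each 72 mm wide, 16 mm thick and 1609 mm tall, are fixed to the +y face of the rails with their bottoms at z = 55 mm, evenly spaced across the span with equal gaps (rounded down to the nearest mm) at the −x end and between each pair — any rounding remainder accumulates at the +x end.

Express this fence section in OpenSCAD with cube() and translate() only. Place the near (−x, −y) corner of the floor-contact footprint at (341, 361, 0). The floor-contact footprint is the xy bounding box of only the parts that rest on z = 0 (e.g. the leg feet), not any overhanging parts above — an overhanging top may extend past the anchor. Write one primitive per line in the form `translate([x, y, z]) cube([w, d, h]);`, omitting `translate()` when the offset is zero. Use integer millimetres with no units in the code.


translate([341, 361, 0]) cube([73, 73, 1661]);
translate([2612, 361, 0]) cube([73, 73, 1661]);
translate([414, 361, 224]) cube([2198, 73, 94]);
translate([414, 361, 1368]) cube([2198, 73, 94]);
translate([666, 434, 55]) cube([72, 16, 1609]);
translate([990, 434, 55]) cube([72, 16, 1609]);
translate([1314, 434, 55]) cube([72, 16, 1609]);
translate([1638, 434, 55]) cube([72, 16, 1609]);
translate([1962, 434, 55]) cube([72, 16, 1609]);
translate([2286, 434, 55]) cube([72, 16, 1609]);


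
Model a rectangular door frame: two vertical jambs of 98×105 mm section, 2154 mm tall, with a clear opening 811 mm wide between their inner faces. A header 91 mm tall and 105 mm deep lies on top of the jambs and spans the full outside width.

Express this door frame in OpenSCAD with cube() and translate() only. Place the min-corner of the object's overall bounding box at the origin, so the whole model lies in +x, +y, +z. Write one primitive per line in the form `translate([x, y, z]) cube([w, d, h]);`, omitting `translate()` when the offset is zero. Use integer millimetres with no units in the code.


cube([98, 105, 2154]);
translate([909, 0, 0]) cube([98, 105, 2154]);
translate([0, 0, 2154]) cube([1007, 105, 91]);


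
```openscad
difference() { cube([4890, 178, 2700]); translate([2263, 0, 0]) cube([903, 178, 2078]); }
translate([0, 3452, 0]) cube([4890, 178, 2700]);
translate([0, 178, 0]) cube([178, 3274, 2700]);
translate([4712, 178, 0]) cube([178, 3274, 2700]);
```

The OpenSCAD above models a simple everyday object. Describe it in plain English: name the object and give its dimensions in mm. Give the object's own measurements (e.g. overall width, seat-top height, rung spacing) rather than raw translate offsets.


A single room: four walls, each 2700 mm tall and 178 mm thick, enclosing an outside footprint 4890×3630 mm (x × y), no floor or roof. The front and back walls (−y and +y sides) run the full x-width; the side walls fit between their inner faces. A door opening 903 mm wide and 2078 mm tall is cut through the front wall from the floor up, its −x edge 2263 mm from the wall's −x end.


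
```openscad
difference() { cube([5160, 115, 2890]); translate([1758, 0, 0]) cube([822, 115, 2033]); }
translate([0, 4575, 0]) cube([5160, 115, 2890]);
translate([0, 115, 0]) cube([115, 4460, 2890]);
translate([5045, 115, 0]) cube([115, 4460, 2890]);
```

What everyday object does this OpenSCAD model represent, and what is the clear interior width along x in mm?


A single room. The interior width is 4930 mm.

Four walls enclosing a rectangle with a door in the front wall — a room. Outside width 5160 minus two 115 mm walls gives 4930 mm.
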